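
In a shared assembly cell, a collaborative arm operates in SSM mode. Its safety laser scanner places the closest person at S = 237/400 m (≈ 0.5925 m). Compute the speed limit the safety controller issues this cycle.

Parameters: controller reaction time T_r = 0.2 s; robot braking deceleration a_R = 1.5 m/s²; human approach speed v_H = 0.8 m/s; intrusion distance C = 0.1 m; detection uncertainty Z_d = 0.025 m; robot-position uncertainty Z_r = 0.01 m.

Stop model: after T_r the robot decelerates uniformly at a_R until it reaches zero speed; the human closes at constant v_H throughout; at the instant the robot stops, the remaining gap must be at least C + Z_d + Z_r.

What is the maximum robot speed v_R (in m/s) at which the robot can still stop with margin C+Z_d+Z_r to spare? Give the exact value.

at the boundary: (1/3)·v² + (11/15)·v + (-119/400) = 0
  disc = (11/15)² − 4·(1/3)·(-119/400) = 841/900 ; √disc = 29/30
  v_R = (−(11/15) + 29/30) / (2·(1/3)) = 7/20 m/s
check:
stop time T_s = (7/20)/(3/2) = 0.2333 s
reaction-phase robot travel = 0.3500·0.2000 = 0.0700 m
robot covers 0.3500·0.2333 − ½·1.5000·0.2333² = 0.0408 m while stopping
human over T_r+T_s: 0.8000·(0.2000+0.2333) = 0.3467 m
residual clearance needed = 0.1000+0.0250+0.0100 = 0.1350 m
sum ≈ 0.0700+0.0408+0.3467+0.1350 ≈ 0.5925 m = S ✓

v_R_max = 7/20 m/s = 0.3500 m/s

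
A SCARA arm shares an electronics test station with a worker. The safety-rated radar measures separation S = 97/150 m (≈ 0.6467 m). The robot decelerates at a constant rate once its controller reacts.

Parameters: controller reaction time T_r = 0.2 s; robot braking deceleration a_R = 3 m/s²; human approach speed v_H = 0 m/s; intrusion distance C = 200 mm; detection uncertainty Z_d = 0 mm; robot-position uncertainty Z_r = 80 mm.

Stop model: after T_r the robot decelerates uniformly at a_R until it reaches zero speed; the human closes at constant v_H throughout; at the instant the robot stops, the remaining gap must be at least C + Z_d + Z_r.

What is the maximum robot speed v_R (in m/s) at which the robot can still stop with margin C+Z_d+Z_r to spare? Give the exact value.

v_R_max = 1 m/s = 1.0000 m/s

at the boundary: (1/6)·v² + (1/5)·v + (-11/30) = 0
  disc = (1/5)² − 4·(1/6)·(-11/30) = 64/225 ; √disc = 8/15
  v_R = (−(1/5) + 8/15) / (2·(1/6)) = 1 m/s
check:
braking lasts T_s = 1/3 = 0.3333 s
robot in T_r: 1.0000·0.2000 = 0.2000 m
robot under decel: 1.0000²/(2·3.0000) = 0.1667 m
human closes 0.0000·0.5333 = 0.0000 m
residual clearance needed = 0.2000+0.0000+0.0800 = 0.2800 m
sum ≈ 0.2000+0.1667+0.0000+0.2800 ≈ 0.6467 m = S ✓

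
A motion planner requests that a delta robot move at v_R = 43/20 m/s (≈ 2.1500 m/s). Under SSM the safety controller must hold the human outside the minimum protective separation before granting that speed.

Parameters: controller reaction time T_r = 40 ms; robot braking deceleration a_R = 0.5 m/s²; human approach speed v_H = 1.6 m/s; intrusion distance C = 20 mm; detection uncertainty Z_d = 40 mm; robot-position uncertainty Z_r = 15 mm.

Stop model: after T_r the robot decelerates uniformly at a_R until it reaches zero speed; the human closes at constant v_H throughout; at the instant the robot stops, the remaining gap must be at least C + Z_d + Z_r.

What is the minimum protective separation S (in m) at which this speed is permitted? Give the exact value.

S_min = 4691/400 m = 11.7275 m

T_s = v_R/a_R = (43/20)/(1/2) = 4.3000 s
reaction-phase robot travel = 2.1500·0.0400 = 0.0860 m
braking distance = 2.1500²/(2·0.5000) = 4.6225 m
human over T_r+T_s: 1.6000·(0.0400+4.3000) = 6.9440 m
margins: 0.0200+0.0400+0.0150 = 0.0750 m
S_min ≈ 0.0860+4.6225+6.9440+0.0750  ⇒  S_min = 4691/400 m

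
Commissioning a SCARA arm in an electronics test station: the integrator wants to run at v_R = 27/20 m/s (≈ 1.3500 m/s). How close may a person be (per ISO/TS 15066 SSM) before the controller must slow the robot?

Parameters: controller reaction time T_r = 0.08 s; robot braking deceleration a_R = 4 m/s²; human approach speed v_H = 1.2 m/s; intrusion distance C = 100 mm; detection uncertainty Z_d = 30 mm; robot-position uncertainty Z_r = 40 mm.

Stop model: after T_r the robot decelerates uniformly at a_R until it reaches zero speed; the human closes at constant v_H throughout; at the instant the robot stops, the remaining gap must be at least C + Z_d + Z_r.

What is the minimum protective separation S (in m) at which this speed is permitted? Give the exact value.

S_min = 16109/16000 m = 1.0068 m

braking lasts T_s = (27/20)/4 = 0.3375 s
robot covers v_R·T_r = 1.3500·0.0800 = 0.1080 m before braking
braking distance = 1.3500²/(2·4.0000) = 0.2278 m
person approaches 1.2000·(0.0800+0.3375) = 0.5010 m
residual clearance needed = 0.1000+0.0300+0.0400 = 0.1700 m
S_min ≈ 0.1080+0.2278+0.5010+0.1700  ⇒  S_min = 16109/16000 m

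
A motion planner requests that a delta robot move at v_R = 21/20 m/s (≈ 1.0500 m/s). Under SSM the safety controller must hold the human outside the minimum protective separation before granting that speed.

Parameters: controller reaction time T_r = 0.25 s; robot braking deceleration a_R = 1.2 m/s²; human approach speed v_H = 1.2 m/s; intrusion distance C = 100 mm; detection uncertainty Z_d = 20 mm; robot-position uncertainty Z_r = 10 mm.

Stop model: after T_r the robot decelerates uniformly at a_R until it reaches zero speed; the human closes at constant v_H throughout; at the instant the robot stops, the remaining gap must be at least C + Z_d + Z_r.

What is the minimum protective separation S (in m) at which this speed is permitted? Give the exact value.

S_min = 3523/1600 m = 2.2019 m

stop time T_s = (21/20)/(6/5) = 0.8750 s
robot in T_r: 1.0500·0.2500 = 0.2625 m
robot under decel: 1.0500²/(2·1.2000) = 0.4594 m
person approaches 1.2000·(0.2500+0.8750) = 1.3500 m
C+Z_d+Z_r = 0.1000+0.0200+0.0100 = 0.1300 m
S_min ≈ 0.2625+0.4594+1.3500+0.1300  ⇒  S_min = 3523/1600 m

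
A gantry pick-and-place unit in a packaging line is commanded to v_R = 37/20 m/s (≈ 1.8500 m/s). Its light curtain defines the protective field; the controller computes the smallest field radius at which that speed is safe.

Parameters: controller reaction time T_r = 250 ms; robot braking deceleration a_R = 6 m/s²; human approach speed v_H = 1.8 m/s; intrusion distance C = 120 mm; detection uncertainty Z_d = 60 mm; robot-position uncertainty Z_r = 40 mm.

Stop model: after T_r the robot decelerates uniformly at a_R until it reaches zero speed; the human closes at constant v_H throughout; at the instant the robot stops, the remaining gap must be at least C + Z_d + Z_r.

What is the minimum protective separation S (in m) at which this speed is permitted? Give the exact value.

T_s = v_R/a_R = (37/20)/6 = 0.3083 s
robot in T_r: 1.8500·0.2500 = 0.4625 m
robot covers 1.8500·0.3083 − ½·6.0000·0.3083² = 0.2852 m while stopping
human closes 1.8000·0.5583 = 1.0050 m
margins: 0.1200+0.0600+0.0400 = 0.2200 m
S_min ≈ 0.4625+0.2852+1.0050+0.2200  ⇒  S_min = 9469/4800 m

S_min = 9469/4800 m = 1.9727 m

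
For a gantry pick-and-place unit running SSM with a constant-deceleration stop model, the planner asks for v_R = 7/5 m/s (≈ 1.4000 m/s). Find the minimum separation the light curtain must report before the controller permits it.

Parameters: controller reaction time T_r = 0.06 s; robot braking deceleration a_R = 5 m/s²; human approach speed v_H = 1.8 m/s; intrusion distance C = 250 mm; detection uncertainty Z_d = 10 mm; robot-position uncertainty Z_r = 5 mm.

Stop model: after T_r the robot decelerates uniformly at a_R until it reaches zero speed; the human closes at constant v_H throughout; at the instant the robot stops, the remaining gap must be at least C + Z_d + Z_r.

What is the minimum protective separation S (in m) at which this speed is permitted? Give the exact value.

T_s = v_R/a_R = (7/5)/5 = 0.2800 s
robot covers v_R·T_r = 1.4000·0.0600 = 0.0840 m before braking
robot under decel: 1.4000²/(2·5.0000) = 0.1960 m
human over T_r+T_s: 1.8000·(0.0600+0.2800) = 0.6120 m
margins: 0.2500+0.0100+0.0050 = 0.2650 m
S_min ≈ 0.0840+0.1960+0.6120+0.2650  ⇒  S_min = 1157/1000 m

S_min = 1157/1000 m = 1.1570 m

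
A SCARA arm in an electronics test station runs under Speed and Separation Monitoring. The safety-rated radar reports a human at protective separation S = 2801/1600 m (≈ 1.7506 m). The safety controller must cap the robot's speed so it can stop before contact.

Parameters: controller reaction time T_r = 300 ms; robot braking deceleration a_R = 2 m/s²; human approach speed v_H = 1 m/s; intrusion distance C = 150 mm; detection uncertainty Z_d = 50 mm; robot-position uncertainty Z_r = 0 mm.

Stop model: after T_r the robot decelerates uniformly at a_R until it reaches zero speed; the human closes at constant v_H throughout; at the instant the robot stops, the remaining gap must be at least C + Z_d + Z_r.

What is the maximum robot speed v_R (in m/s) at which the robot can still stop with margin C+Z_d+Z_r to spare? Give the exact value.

collect terms ⇒ (1/4)·v_R² + (4/5)·v_R + (-2001/1600) = 0
  disc = (4/5)² − 4·(1/4)·(-2001/1600) = 121/64 ; √disc = 11/8
  v_R = (−(4/5) + 11/8) / (2·(1/4)) = 23/20 m/s
check:
T_s = v_R/a_R = (23/20)/2 = 0.5750 s
robot in T_r: 1.1500·0.3000 = 0.3450 m
robot covers 1.1500·0.5750 − ½·2.0000·0.5750² = 0.3306 m while stopping
human closes 1.0000·0.8750 = 0.8750 m
residual clearance needed = 0.1500+0.0500+0.0000 = 0.2000 m
sum ≈ 0.3450+0.3306+0.8750+0.2000 ≈ 1.7506 m = S ✓

v_R_max = 23/20 m/s = 1.1500 m/s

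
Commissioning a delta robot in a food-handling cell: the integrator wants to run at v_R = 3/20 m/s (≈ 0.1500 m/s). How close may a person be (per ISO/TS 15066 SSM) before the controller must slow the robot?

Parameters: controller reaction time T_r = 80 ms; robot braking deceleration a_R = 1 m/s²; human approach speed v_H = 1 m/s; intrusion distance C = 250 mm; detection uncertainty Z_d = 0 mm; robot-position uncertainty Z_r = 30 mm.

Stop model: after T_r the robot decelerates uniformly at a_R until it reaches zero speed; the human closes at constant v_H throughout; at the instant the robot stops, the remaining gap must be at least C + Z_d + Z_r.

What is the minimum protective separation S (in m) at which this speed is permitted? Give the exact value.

T_s = v_R/a_R = (3/20)/1 = 0.1500 s
reaction-phase robot travel = 0.1500·0.0800 = 0.0120 m
robot under decel: 0.1500²/(2·1.0000) = 0.0112 m
human over T_r+T_s: 1.0000·(0.0800+0.1500) = 0.2300 m
C+Z_d+Z_r = 0.2500+0.0000+0.0300 = 0.2800 m
S_min ≈ 0.0120+0.0112+0.2300+0.2800  ⇒  S_min = 2133/4000 m

S_min = 2133/4000 m = 0.5333 m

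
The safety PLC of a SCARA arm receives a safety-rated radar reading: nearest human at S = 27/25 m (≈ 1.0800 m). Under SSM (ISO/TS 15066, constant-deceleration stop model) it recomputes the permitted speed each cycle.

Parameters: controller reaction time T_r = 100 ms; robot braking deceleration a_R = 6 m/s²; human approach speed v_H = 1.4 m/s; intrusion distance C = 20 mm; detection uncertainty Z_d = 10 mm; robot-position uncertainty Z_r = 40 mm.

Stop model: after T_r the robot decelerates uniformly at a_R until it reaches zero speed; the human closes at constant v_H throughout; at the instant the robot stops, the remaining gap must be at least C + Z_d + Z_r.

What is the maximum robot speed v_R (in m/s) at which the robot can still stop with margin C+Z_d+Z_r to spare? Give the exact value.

v_R_max = 9/5 m/s = 1.8000 m/s

quadratic (1/12)·v² + (1/3)·v + (-87/100) = 0
  disc = (1/3)² − 4·(1/12)·(-87/100) = 361/900 ; √disc = 19/30
  v_R = (−(1/3) + 19/30) / (2·(1/12)) = 9/5 m/s
check:
stop time T_s = (9/5)/6 = 0.3000 s
robot in T_r: 1.8000·0.1000 = 0.1800 m
robot under decel: 1.8000²/(2·6.0000) = 0.2700 m
human closes 1.4000·0.4000 = 0.5600 m
margins: 0.0200+0.0100+0.0400 = 0.0700 m
sum ≈ 0.1800+0.2700+0.5600+0.0700 ≈ 1.0800 m = S ✓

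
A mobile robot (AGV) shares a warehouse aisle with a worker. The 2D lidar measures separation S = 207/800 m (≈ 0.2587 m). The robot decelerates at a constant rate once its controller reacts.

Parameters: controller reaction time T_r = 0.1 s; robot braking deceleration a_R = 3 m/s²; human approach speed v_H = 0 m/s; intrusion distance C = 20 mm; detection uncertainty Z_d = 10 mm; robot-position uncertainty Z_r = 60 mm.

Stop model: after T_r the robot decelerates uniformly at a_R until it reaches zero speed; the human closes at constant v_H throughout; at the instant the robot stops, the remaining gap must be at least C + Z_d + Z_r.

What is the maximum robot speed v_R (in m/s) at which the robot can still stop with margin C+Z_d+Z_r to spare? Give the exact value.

quadratic (1/6)·v² + (1/10)·v + (-27/160) = 0
  disc = (1/10)² − 4·(1/6)·(-27/160) = 49/400 ; √disc = 7/20
  v_R = (−(1/10) + 7/20) / (2·(1/6)) = 3/4 m/s
check:
T_s = v_R/a_R = (3/4)/3 = 0.2500 s
reaction-phase robot travel = 0.7500·0.1000 = 0.0750 m
robot covers 0.7500·0.2500 − ½·3.0000·0.2500² = 0.0938 m while stopping
human closes 0.0000·0.3500 = 0.0000 m
residual clearance needed = 0.0200+0.0100+0.0600 = 0.0900 m
sum ≈ 0.0750+0.0938+0.0000+0.0900 ≈ 0.2587 m = S ✓

v_R_max = 3/4 m/s = 0.7500 m/s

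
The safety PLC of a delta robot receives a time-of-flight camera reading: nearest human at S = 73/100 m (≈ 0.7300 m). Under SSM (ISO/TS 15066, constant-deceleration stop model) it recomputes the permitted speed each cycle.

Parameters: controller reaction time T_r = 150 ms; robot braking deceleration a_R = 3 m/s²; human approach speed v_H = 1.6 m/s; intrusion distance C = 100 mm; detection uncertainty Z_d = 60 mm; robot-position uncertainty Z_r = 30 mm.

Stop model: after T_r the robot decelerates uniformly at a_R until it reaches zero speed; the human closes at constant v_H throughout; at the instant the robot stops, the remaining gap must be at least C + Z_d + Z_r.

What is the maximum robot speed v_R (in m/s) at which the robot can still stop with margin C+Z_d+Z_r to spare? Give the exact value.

v_R_max = 2/5 m/s = 0.4000 m/s

quadratic (1/6)·v² + (41/60)·v + (-3/10) = 0
  disc = (41/60)² − 4·(1/6)·(-3/10) = 2401/3600 ; √disc = 49/60
  v_R = (−(41/60) + 49/60) / (2·(1/6)) = 2/5 m/s
check:
T_s = v_R/a_R = (2/5)/3 = 0.1333 s
robot covers v_R·T_r = 0.4000·0.1500 = 0.0600 m before braking
robot covers 0.4000·0.1333 − ½·3.0000·0.1333² = 0.0267 m while stopping
human over T_r+T_s: 1.6000·(0.1500+0.1333) = 0.4533 m
margins: 0.1000+0.0600+0.0300 = 0.1900 m
sum ≈ 0.0600+0.0267+0.4533+0.1900 ≈ 0.7300 m = S ✓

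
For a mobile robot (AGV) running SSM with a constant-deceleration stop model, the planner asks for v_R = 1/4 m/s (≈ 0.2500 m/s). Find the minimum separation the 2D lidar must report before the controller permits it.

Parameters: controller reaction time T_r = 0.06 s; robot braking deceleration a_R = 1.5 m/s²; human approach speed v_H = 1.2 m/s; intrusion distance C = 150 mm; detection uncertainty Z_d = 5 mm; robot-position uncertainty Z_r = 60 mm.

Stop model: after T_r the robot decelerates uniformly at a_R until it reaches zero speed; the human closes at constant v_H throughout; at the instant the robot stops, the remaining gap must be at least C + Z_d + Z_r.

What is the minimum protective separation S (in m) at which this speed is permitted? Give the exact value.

S_min = 3137/6000 m = 0.5228 m

T_s = v_R/a_R = (1/4)/(3/2) = 0.1667 s
reaction-phase robot travel = 0.2500·0.0600 = 0.0150 m
robot covers 0.2500·0.1667 − ½·1.5000·0.1667² = 0.0208 m while stopping
human closes 1.2000·0.2267 = 0.2720 m
C+Z_d+Z_r = 0.1500+0.0050+0.0600 = 0.2150 m
S_min ≈ 0.0150+0.0208+0.2720+0.2150  ⇒  S_min = 3137/6000 m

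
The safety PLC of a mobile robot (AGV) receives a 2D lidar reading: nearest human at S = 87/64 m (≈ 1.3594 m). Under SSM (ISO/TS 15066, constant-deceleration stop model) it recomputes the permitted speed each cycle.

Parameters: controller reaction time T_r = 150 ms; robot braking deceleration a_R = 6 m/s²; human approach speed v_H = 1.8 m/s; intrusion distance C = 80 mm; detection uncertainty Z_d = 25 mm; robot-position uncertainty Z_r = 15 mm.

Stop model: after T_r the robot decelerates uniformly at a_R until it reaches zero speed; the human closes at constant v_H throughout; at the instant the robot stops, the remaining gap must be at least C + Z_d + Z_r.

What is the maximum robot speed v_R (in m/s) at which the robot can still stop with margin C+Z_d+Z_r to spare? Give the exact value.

v_R_max = 33/20 m/s = 1.6500 m/s

quadratic (1/12)·v² + (9/20)·v + (-1551/1600) = 0
  disc = (9/20)² − 4·(1/12)·(-1551/1600) = 841/1600 ; √disc = 29/40
  v_R = (−(9/20) + 29/40) / (2·(1/12)) = 33/20 m/s
check:
braking lasts T_s = (33/20)/6 = 0.2750 s
reaction-phase robot travel = 1.6500·0.1500 = 0.2475 m
robot covers 1.6500·0.2750 − ½·6.0000·0.2750² = 0.2269 m while stopping
person approaches 1.8000·(0.1500+0.2750) = 0.7650 m
margins: 0.0800+0.0250+0.0150 = 0.1200 m
sum ≈ 0.2475+0.2269+0.7650+0.1200 ≈ 1.3594 m = S ✓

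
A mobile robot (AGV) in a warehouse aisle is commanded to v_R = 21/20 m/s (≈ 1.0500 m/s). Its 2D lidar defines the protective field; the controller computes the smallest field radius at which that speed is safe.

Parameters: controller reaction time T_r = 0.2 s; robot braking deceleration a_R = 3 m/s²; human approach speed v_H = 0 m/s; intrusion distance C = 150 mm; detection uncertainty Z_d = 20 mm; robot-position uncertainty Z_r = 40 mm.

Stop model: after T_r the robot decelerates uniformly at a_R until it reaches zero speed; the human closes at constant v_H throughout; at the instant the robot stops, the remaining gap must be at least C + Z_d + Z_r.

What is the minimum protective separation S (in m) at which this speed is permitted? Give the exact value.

S_min = 483/800 m = 0.6038 m

braking lasts T_s = (21/20)/3 = 0.3500 s
robot covers v_R·T_r = 1.0500·0.2000 = 0.2100 m before braking
robot covers 1.0500·0.3500 − ½·3.0000·0.3500² = 0.1837 m while stopping
person approaches 0.0000·(0.2000+0.3500) = 0.0000 m
C+Z_d+Z_r = 0.1500+0.0200+0.0400 = 0.2100 m
S_min ≈ 0.2100+0.1837+0.0000+0.2100  ⇒  S_min = 483/800 m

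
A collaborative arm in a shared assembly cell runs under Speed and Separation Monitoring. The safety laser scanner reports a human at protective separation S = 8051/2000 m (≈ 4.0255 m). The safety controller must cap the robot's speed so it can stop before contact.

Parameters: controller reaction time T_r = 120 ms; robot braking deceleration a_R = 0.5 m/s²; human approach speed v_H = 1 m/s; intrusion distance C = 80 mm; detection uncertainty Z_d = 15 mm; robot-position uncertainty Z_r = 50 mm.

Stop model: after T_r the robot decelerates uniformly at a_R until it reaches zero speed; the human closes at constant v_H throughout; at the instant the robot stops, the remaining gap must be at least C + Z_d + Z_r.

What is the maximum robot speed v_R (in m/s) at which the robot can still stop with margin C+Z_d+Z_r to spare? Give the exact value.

v_R_max = 23/20 m/s = 1.1500 m/s

quadratic (1)·v² + (53/25)·v + (-7521/2000) = 0
  disc = (53/25)² − 4·(1)·(-7521/2000) = 48841/2500 ; √disc = 221/50
  v_R = (−(53/25) + 221/50) / (2·(1)) = 23/20 m/s
check:
stop time T_s = (23/20)/(1/2) = 2.3000 s
reaction-phase robot travel = 1.1500·0.1200 = 0.1380 m
robot covers 1.1500·2.3000 − ½·0.5000·2.3000² = 1.3225 m while stopping
human over T_r+T_s: 1.0000·(0.1200+2.3000) = 2.4200 m
C+Z_d+Z_r = 0.0800+0.0150+0.0500 = 0.1450 m
sum ≈ 0.1380+1.3225+2.4200+0.1450 ≈ 4.0255 m = S ✓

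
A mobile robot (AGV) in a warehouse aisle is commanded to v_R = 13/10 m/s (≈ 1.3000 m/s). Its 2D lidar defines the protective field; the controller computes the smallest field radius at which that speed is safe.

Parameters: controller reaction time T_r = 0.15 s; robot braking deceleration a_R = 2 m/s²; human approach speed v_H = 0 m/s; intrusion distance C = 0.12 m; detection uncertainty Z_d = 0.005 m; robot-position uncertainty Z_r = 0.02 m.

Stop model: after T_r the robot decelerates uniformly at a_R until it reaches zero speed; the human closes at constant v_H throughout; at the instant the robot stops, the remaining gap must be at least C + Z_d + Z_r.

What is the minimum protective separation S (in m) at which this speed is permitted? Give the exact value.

S_min = 61/80 m = 0.7625 m

braking lasts T_s = (13/10)/2 = 0.6500 s
robot covers v_R·T_r = 1.3000·0.1500 = 0.1950 m before braking
robot covers 1.3000·0.6500 − ½·2.0000·0.6500² = 0.4225 m while stopping
human over T_r+T_s: 0.0000·(0.1500+0.6500) = 0.0000 m
C+Z_d+Z_r = 0.1200+0.0050+0.0200 = 0.1450 m
S_min ≈ 0.1950+0.4225+0.0000+0.1450  ⇒  S_min = 61/80 m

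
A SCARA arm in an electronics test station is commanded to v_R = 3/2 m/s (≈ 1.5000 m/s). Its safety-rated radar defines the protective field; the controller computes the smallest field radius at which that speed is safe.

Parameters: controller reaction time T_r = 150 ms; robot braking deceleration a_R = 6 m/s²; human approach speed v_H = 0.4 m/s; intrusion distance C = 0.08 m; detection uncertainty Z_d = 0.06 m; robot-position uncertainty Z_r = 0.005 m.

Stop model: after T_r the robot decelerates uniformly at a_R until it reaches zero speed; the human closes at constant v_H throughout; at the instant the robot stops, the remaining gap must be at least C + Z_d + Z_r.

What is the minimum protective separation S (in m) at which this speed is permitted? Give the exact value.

S_min = 287/400 m = 0.7175 m

T_s = v_R/a_R = (3/2)/6 = 0.2500 s
robot in T_r: 1.5000·0.1500 = 0.2250 m
braking distance = 1.5000²/(2·6.0000) = 0.1875 m
human over T_r+T_s: 0.4000·(0.1500+0.2500) = 0.1600 m
C+Z_d+Z_r = 0.0800+0.0600+0.0050 = 0.1450 m
S_min ≈ 0.2250+0.1875+0.1600+0.1450  ⇒  S_min = 287/400 m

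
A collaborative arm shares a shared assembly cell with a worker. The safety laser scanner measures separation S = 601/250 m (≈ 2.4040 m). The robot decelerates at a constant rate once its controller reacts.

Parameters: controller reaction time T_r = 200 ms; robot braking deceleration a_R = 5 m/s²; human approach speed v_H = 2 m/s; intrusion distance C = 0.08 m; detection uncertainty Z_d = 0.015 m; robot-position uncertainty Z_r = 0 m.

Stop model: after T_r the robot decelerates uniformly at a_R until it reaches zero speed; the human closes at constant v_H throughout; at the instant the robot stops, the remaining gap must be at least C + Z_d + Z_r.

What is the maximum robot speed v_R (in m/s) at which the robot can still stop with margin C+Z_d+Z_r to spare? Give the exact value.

v_R_max = 23/10 m/s = 2.3000 m/s

collect terms ⇒ (1/10)·v_R² + (3/5)·v_R + (-1909/1000) = 0
  disc = (3/5)² − 4·(1/10)·(-1909/1000) = 2809/2500 ; √disc = 53/50
  v_R = (−(3/5) + 53/50) / (2·(1/10)) = 23/10 m/s
check:
stop time T_s = (23/10)/5 = 0.4600 s
reaction-phase robot travel = 2.3000·0.2000 = 0.4600 m
braking distance = 2.3000²/(2·5.0000) = 0.5290 m
human over T_r+T_s: 2.0000·(0.2000+0.4600) = 1.3200 m
margins: 0.0800+0.0150+0.0000 = 0.0950 m
sum ≈ 0.4600+0.5290+1.3200+0.0950 ≈ 2.4040 m = S ✓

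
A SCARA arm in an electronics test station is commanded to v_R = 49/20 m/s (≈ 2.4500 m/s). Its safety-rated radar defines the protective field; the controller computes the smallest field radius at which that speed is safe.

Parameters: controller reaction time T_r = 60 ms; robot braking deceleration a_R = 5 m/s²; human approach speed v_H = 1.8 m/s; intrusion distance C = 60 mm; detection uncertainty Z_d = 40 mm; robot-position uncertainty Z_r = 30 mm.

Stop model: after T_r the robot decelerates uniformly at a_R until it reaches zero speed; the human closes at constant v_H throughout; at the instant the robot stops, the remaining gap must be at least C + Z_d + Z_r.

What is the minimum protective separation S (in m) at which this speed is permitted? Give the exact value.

S_min = 7469/4000 m = 1.8673 m

braking lasts T_s = (49/20)/5 = 0.4900 s
robot covers v_R·T_r = 2.4500·0.0600 = 0.1470 m before braking
braking distance = 2.4500²/(2·5.0000) = 0.6002 m
human over T_r+T_s: 1.8000·(0.0600+0.4900) = 0.9900 m
margins: 0.0600+0.0400+0.0300 = 0.1300 m
S_min ≈ 0.1470+0.6002+0.9900+0.1300  ⇒  S_min = 7469/4000 m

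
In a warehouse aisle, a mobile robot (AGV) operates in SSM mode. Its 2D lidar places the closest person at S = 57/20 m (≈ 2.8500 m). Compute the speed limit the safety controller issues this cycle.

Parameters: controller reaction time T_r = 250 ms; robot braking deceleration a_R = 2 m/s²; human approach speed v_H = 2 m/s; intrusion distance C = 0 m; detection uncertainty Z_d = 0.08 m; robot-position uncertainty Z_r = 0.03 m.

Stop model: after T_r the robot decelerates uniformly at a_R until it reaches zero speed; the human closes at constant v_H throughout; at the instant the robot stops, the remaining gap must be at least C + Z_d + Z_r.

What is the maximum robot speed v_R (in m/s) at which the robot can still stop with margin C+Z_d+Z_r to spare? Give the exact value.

v_R_max = 7/5 m/s = 1.4000 m/s

at the boundary: (1/4)·v² + (5/4)·v + (-56/25) = 0
  disc = (5/4)² − 4·(1/4)·(-56/25) = 1521/400 ; √disc = 39/20
  v_R = (−(5/4) + 39/20) / (2·(1/4)) = 7/5 m/s
check:
stop time T_s = (7/5)/2 = 0.7000 s
robot in T_r: 1.4000·0.2500 = 0.3500 m
braking distance = 1.4000²/(2·2.0000) = 0.4900 m
human over T_r+T_s: 2.0000·(0.2500+0.7000) = 1.9000 m
C+Z_d+Z_r = 0.0000+0.0800+0.0300 = 0.1100 m
sum ≈ 0.3500+0.4900+1.9000+0.1100 ≈ 2.8500 m = S ✓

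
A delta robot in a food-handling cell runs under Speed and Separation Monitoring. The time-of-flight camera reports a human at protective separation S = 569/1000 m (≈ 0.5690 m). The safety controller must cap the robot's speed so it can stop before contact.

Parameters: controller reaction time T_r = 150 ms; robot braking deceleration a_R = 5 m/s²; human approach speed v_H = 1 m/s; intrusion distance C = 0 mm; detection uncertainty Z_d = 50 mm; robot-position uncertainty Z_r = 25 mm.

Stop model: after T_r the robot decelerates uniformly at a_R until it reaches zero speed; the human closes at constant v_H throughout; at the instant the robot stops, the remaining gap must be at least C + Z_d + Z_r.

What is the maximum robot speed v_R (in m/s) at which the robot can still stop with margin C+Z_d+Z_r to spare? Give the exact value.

v_R_max = 4/5 m/s = 0.8000 m/s

collect terms ⇒ (1/10)·v_R² + (7/20)·v_R + (-43/125) = 0
  disc = (7/20)² − 4·(1/10)·(-43/125) = 2601/10000 ; √disc = 51/100
  v_R = (−(7/20) + 51/100) / (2·(1/10)) = 4/5 m/s
check:
stop time T_s = (4/5)/5 = 0.1600 s
robot in T_r: 0.8000·0.1500 = 0.1200 m
robot covers 0.8000·0.1600 − ½·5.0000·0.1600² = 0.0640 m while stopping
human over T_r+T_s: 1.0000·(0.1500+0.1600) = 0.3100 m
margins: 0.0000+0.0500+0.0250 = 0.0750 m
sum ≈ 0.1200+0.0640+0.3100+0.0750 ≈ 0.5690 m = S ✓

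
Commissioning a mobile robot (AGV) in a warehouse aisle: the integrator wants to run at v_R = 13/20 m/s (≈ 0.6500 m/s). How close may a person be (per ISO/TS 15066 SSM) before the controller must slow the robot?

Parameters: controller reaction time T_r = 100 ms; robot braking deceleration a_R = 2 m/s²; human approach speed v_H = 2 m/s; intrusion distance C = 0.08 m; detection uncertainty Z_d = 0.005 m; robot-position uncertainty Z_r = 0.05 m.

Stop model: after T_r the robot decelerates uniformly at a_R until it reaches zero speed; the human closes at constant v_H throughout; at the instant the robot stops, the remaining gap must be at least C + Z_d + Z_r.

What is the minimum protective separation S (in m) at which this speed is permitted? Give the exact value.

braking lasts T_s = (13/20)/2 = 0.3250 s
robot in T_r: 0.6500·0.1000 = 0.0650 m
robot under decel: 0.6500²/(2·2.0000) = 0.1056 m
person approaches 2.0000·(0.1000+0.3250) = 0.8500 m
C+Z_d+Z_r = 0.0800+0.0050+0.0500 = 0.1350 m
S_min ≈ 0.0650+0.1056+0.8500+0.1350  ⇒  S_min = 1849/1600 m

S_min = 1849/1600 m = 1.1556 m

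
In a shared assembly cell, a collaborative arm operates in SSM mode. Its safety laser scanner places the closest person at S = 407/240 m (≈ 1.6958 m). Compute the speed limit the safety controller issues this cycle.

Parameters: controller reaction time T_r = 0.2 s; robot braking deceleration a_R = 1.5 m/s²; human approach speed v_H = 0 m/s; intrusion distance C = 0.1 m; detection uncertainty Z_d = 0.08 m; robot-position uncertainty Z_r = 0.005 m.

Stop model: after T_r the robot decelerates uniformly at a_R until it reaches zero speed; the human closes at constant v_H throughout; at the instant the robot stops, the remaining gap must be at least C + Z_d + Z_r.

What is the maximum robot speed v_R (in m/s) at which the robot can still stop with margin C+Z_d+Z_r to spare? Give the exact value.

quadratic (1/3)·v² + (1/5)·v + (-1813/1200) = 0
  disc = (1/5)² − 4·(1/3)·(-1813/1200) = 1849/900 ; √disc = 43/30
  v_R = (−(1/5) + 43/30) / (2·(1/3)) = 37/20 m/s
check:
T_s = v_R/a_R = (37/20)/(3/2) = 1.2333 s
robot covers v_R·T_r = 1.8500·0.2000 = 0.3700 m before braking
braking distance = 1.8500²/(2·1.5000) = 1.1408 m
human over T_r+T_s: 0.0000·(0.2000+1.2333) = 0.0000 m
C+Z_d+Z_r = 0.1000+0.0800+0.0050 = 0.1850 m
sum ≈ 0.3700+1.1408+0.0000+0.1850 ≈ 1.6958 m = S ✓

v_R_max = 37/20 m/s = 1.8500 m/s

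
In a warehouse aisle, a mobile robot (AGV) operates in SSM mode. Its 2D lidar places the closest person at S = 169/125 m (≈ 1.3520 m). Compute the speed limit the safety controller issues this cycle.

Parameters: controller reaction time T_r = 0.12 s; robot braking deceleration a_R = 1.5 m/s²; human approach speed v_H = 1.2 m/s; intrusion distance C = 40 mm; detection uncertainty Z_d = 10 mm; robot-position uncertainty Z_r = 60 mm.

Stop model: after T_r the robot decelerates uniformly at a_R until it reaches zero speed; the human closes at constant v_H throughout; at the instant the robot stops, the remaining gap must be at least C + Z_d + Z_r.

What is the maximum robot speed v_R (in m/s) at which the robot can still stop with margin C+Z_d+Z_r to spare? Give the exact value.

quadratic (1/3)·v² + (23/25)·v + (-549/500) = 0
  disc = (23/25)² − 4·(1/3)·(-549/500) = 1444/625 ; √disc = 38/25
  v_R = (−(23/25) + 38/25) / (2·(1/3)) = 9/10 m/s
check:
braking lasts T_s = (9/10)/(3/2) = 0.6000 s
reaction-phase robot travel = 0.9000·0.1200 = 0.1080 m
robot covers 0.9000·0.6000 − ½·1.5000·0.6000² = 0.2700 m while stopping
human closes 1.2000·0.7200 = 0.8640 m
margins: 0.0400+0.0100+0.0600 = 0.1100 m
sum ≈ 0.1080+0.2700+0.8640+0.1100 ≈ 1.3520 m = S ✓

v_R_max = 9/10 m/s = 0.9000 m/s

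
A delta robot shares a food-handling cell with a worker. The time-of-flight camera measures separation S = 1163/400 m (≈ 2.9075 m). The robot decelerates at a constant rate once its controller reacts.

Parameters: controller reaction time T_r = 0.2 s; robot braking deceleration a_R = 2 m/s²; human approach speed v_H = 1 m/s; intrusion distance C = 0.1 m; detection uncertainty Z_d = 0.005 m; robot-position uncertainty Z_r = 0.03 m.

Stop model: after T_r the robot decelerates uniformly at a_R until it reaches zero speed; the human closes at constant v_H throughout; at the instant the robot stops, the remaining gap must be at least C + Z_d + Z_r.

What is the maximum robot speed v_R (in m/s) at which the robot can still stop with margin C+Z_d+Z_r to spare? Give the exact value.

v_R_max = 21/10 m/s = 2.1000 m/s

at the boundary: (1/4)·v² + (7/10)·v + (-1029/400) = 0
  disc = (7/10)² − 4·(1/4)·(-1029/400) = 49/16 ; √disc = 7/4
  v_R = (−(7/10) + 7/4) / (2·(1/4)) = 21/10 m/s
check:
stop time T_s = (21/10)/2 = 1.0500 s
robot in T_r: 2.1000·0.2000 = 0.4200 m
robot covers 2.1000·1.0500 − ½·2.0000·1.0500² = 1.1025 m while stopping
person approaches 1.0000·(0.2000+1.0500) = 1.2500 m
residual clearance needed = 0.1000+0.0050+0.0300 = 0.1350 m
sum ≈ 0.4200+1.1025+1.2500+0.1350 ≈ 2.9075 m = S ✓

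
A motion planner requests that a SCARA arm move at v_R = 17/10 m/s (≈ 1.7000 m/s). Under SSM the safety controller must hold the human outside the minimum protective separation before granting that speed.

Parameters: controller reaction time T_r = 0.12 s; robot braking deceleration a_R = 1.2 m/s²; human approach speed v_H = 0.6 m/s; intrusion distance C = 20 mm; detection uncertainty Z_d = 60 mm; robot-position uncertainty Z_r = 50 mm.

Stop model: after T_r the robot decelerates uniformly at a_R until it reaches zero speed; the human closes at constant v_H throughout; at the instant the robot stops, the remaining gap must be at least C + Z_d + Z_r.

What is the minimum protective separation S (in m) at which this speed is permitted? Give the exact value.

S_min = 14761/6000 m = 2.4602 m

stop time T_s = (17/10)/(6/5) = 1.4167 s
robot covers v_R·T_r = 1.7000·0.1200 = 0.2040 m before braking
robot covers 1.7000·1.4167 − ½·1.2000·1.4167² = 1.2042 m while stopping
human over T_r+T_s: 0.6000·(0.1200+1.4167) = 0.9220 m
C+Z_d+Z_r = 0.0200+0.0600+0.0500 = 0.1300 m
S_min ≈ 0.2040+1.2042+0.9220+0.1300  ⇒  S_min = 14761/6000 m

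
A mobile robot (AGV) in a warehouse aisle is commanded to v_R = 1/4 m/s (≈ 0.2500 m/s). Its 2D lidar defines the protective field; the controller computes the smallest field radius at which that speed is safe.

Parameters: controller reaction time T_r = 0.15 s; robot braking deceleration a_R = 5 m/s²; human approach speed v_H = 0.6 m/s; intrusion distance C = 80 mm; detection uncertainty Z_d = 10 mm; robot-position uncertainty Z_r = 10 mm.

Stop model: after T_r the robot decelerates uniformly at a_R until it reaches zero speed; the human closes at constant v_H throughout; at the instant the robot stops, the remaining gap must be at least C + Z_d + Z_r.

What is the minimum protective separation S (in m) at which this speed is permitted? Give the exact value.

stop time T_s = (1/4)/5 = 0.0500 s
robot covers v_R·T_r = 0.2500·0.1500 = 0.0375 m before braking
robot under decel: 0.2500²/(2·5.0000) = 0.0063 m
person approaches 0.6000·(0.1500+0.0500) = 0.1200 m
residual clearance needed = 0.0800+0.0100+0.0100 = 0.1000 m
S_min ≈ 0.0375+0.0063+0.1200+0.1000  ⇒  S_min = 211/800 m

S_min = 211/800 m = 0.2637 m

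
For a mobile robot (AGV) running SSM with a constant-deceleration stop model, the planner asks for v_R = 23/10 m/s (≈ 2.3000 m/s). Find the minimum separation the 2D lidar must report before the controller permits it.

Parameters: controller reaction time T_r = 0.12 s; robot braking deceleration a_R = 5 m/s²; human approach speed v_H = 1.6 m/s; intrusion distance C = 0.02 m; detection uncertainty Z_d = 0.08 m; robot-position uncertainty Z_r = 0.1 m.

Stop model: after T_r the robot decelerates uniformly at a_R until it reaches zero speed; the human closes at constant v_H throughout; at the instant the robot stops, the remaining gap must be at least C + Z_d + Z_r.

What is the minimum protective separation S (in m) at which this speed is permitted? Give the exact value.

S_min = 1933/1000 m = 1.9330 m

braking lasts T_s = (23/10)/5 = 0.4600 s
robot in T_r: 2.3000·0.1200 = 0.2760 m
robot under decel: 2.3000²/(2·5.0000) = 0.5290 m
human over T_r+T_s: 1.6000·(0.1200+0.4600) = 0.9280 m
margins: 0.0200+0.0800+0.1000 = 0.2000 m
S_min ≈ 0.2760+0.5290+0.9280+0.2000  ⇒  S_min = 1933/1000 m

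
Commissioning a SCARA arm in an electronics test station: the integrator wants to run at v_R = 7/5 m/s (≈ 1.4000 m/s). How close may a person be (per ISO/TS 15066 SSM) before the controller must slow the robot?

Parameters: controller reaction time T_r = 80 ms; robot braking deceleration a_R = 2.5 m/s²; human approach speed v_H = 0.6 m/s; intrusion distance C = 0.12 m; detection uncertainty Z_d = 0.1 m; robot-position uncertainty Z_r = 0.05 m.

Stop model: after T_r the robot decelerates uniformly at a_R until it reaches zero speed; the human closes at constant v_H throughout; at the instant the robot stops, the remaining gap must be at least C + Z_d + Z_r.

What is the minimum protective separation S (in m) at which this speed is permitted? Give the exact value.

S_min = 579/500 m = 1.1580 m

braking lasts T_s = (7/5)/(5/2) = 0.5600 s
robot in T_r: 1.4000·0.0800 = 0.1120 m
robot covers 1.4000·0.5600 − ½·2.5000·0.5600² = 0.3920 m while stopping
human over T_r+T_s: 0.6000·(0.0800+0.5600) = 0.3840 m
margins: 0.1200+0.1000+0.0500 = 0.2700 m
S_min ≈ 0.1120+0.3920+0.3840+0.2700  ⇒  S_min = 579/500 m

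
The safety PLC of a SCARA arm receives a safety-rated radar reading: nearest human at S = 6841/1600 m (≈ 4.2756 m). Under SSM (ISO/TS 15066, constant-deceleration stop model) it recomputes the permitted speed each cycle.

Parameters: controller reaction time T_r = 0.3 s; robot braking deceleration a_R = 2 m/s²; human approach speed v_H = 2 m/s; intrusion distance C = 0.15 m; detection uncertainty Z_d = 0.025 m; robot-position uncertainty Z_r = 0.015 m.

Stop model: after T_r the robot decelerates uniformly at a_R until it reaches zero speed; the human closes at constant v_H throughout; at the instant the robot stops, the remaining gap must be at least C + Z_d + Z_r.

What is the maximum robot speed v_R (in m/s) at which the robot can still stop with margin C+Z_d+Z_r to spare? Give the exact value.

collect terms ⇒ (1/4)·v_R² + (13/10)·v_R + (-5577/1600) = 0
  disc = (13/10)² − 4·(1/4)·(-5577/1600) = 8281/1600 ; √disc = 91/40
  v_R = (−(13/10) + 91/40) / (2·(1/4)) = 39/20 m/s
check:
stop time T_s = (39/20)/2 = 0.9750 s
reaction-phase robot travel = 1.9500·0.3000 = 0.5850 m
robot under decel: 1.9500²/(2·2.0000) = 0.9506 m
human closes 2.0000·1.2750 = 2.5500 m
margins: 0.1500+0.0250+0.0150 = 0.1900 m
sum ≈ 0.5850+0.9506+2.5500+0.1900 ≈ 4.2756 m = S ✓

v_R_max = 39/20 m/s = 1.9500 m/s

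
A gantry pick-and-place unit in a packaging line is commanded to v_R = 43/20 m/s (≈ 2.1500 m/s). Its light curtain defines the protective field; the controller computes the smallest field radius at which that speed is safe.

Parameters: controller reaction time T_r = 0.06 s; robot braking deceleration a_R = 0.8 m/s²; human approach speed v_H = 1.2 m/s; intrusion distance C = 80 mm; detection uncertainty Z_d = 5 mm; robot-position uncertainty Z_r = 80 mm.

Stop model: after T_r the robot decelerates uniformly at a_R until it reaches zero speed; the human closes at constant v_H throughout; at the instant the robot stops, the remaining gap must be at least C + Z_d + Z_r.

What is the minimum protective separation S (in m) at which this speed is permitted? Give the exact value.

S_min = 103681/16000 m = 6.4801 m

stop time T_s = (43/20)/(4/5) = 2.6875 s
reaction-phase robot travel = 2.1500·0.0600 = 0.1290 m
robot under decel: 2.1500²/(2·0.8000) = 2.8891 m
human over T_r+T_s: 1.2000·(0.0600+2.6875) = 3.2970 m
C+Z_d+Z_r = 0.0800+0.0050+0.0800 = 0.1650 m
S_min ≈ 0.1290+2.8891+3.2970+0.1650  ⇒  S_min = 103681/16000 m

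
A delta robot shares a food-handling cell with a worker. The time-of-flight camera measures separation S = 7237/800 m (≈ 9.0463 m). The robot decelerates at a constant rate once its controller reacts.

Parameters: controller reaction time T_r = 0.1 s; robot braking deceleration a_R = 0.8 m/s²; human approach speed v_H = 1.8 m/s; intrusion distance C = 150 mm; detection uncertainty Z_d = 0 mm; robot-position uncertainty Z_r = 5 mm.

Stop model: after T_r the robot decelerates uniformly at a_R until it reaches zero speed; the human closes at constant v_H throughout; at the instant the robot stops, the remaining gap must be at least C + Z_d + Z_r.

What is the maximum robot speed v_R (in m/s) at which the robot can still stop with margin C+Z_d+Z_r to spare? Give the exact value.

at the boundary: (5/8)·v² + (47/20)·v + (-6969/800) = 0
  disc = (47/20)² − 4·(5/8)·(-6969/800) = 43681/1600 ; √disc = 209/40
  v_R = (−(47/20) + 209/40) / (2·(5/8)) = 23/10 m/s
check:
stop time T_s = (23/10)/(4/5) = 2.8750 s
reaction-phase robot travel = 2.3000·0.1000 = 0.2300 m
robot under decel: 2.3000²/(2·0.8000) = 3.3062 m
human closes 1.8000·2.9750 = 5.3550 m
residual clearance needed = 0.1500+0.0000+0.0050 = 0.1550 m
sum ≈ 0.2300+3.3062+5.3550+0.1550 ≈ 9.0463 m = S ✓

v_R_max = 23/10 m/s = 2.3000 m/s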